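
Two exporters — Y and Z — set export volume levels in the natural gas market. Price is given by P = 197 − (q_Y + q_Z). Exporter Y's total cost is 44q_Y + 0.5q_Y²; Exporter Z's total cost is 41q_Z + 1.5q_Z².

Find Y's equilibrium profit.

Exporter Y's profit: π = q_Y(197 − (q_Y + q_Z)) − 44q_Y − 0.5q_Y².
∂π/∂q_Y = 153 − 3q_Y − q_Z = 0, so q_Y = 51 − (1/3)q_Z.
For Z: ∂π/∂q_Z = 156 − 5q_Z − q_Y = 0 ⇒ q_Z = 31.2 − 0.2q_Y.
Solving the two reaction functions simultaneously: (1 − (−1/3)(−0.2))q_Y = 51 − (1/3)·31.2, so (14/15)q_Y = 40.6 and q_Y = 43.5.
Then q_Z = 31.2 − 0.2·43.5 = 22.5.
Price P = 197 − 66 = 131.
Y's profit: (131 − 44)·43.5 − 0.5(43.5)² = 2838.375.

2838.375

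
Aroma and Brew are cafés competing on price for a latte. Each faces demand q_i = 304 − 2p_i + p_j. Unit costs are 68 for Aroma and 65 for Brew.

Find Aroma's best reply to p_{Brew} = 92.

133

Aroma's profit: π = (p_{Aroma} − 68)(304 − 2p_{Aroma} + p_{Brew}).
∂π/∂p_{Aroma} = 440 − 4p_{Aroma} + p_{Brew} = 0 ⇒ p_{Aroma} = 110 + 0.25p_{Brew}.
At p_{Brew} = 92: p_{Aroma} = 110 + 0.25·92 = 133.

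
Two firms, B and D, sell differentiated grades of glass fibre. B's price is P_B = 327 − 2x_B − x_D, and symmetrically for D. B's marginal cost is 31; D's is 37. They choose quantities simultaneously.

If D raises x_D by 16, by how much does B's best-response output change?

Firm B's profit: π = x_B(327 − 2x_B − x_D) − 31x_B.
∂π/∂x_B = 296 − 4x_B − x_D = 0 ⇒ x_B = 74 − 0.25x_D.
The reaction-function slope is −0.25, so a 16-unit rise in x_D moves x_B by −0.25 × 16 = −4. B's best response falls — the actions are strategic substitutes.

-4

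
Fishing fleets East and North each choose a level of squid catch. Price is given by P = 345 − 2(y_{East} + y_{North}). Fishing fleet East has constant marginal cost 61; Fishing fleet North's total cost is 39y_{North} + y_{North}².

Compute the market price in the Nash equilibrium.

Fishing fleet East's profit: π = y_{East}(345 − 2(y_{East} + y_{North})) − 61y_{East}.
∂π/∂y_{East} = 284 − 4y_{East} − 2y_{North} = 0, so y_{East} = 71 − 0.5y_{North}.
For North: ∂π/∂y_{North} = 306 − 6y_{North} − 2y_{East} = 0 ⇒ y_{North} = 51 − (1/3)y_{East}.
Solving the two reaction functions simultaneously: (1 − (−0.5)(−1/3))y_{East} = 71 − 0.5·51, so (5/6)y_{East} = 45.5 and y_{East} = 54.6.
Then y_{North} = 51 − (1/3)·54.6 = 32.8.
Equilibrium price: P = 345 − 2·87.4 = 170.2.

170.2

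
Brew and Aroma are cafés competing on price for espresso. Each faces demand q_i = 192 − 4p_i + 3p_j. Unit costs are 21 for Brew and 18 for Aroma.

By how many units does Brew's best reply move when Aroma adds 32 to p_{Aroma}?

Brew's profit: π = (p_{Brew} − 21)(192 − 4p_{Brew} + 3p_{Aroma}).
∂π/∂p_{Brew} = 276 − 8p_{Brew} + 3p_{Aroma} = 0 ⇒ p_{Brew} = 34.5 + 0.375p_{Aroma}.
The reaction-function slope is 0.375, so a 32-unit rise in p_{Aroma} moves p_{Brew} by 0.375 × 32 = 12. Brew's best response rises — the actions are strategic complements.

12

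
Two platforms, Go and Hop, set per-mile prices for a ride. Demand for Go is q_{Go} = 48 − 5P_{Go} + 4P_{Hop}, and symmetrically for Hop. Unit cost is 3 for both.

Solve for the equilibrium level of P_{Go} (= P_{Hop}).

Go's profit: π = (P_{Go} − 3)(48 − 5P_{Go} + 4P_{Hop}).
∂π/∂P_{Go} = 63 − 10P_{Go} + 4P_{Hop} = 0 ⇒ P_{Go} = 6.3 + 0.4P_{Hop}.
Setting P_{Go} = P_{Hop} in the reaction function: P_{Go} = 6.3 + 0.4P_{Go}, so P_{Go} = 6.3 / 0.6 = 10.5.

10.5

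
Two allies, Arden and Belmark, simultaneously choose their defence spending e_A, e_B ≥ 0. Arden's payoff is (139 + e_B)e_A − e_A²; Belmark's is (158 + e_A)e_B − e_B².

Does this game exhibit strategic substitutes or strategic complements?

Expanding Arden's payoff: 139e_A + e_Be_A − e_A².
∂π/∂e_A = 139 + e_B − 2e_A = 0, so e_A = 69.5 + 0.5e_B.
The best-response slope de_A/de_B = 0.5 > 0: the reaction function is upward-sloping, so the choices are strategic complements.

strategic complements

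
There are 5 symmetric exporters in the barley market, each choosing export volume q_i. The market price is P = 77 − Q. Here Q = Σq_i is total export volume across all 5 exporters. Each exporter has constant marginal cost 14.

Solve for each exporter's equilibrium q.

10.5

A representative exporter's profit is π_i = q_i(77 − Q) − 14q_i, with Q = q_i + Σ_{j≠i} q_j.
First-order condition: 63 − 2q_i − Σ_{j≠i} q_j = 0.
In a symmetric equilibrium every exporter chooses the same q, so Σ_{j≠i} q_j = 4q. The condition becomes 63 − 6q = 0, giving q = 63/6 = 10.5.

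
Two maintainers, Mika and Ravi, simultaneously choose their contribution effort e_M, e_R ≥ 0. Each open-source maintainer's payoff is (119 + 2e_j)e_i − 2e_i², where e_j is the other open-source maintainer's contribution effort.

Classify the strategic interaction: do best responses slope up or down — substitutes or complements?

strategic complements

Mika's payoff is (119 + 2e_R)e_M − 2e_M².
∂π/∂e_M = 119 + 2e_R − 4e_M = 0, so e_M = 29.75 + 0.5e_R.
The best-response slope de_M/de_R = 0.5 > 0: the reaction function is upward-sloping, so the choices are strategic complements.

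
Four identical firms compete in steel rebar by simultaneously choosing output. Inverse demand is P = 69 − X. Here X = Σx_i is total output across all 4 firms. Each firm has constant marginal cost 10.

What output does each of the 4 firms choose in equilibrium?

A representative firm's profit is π_i = x_i(69 − X) − 10x_i, with X = x_i + Σ_{j≠i} x_j.
First-order condition: 59 − 2x_i − Σ_{j≠i} x_j = 0.
With identical firms, set every x_j = x: then 59 − 2x − 3x = 0, i.e. x = 59/5 = 11.8.

11.8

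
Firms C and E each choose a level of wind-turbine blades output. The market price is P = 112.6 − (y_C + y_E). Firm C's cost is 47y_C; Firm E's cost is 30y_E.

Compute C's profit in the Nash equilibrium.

Firm C's profit: π = y_C(112.6 − (y_C + y_E)) − 47y_C.
∂π/∂y_C = 65.6 − 2y_C − y_E = 0, so y_C = 32.8 − 0.5y_E.
By the same steps for E: y_E = 41.3 − 0.5y_C.
Substituting the second reaction function into the first: y_C = 32.8 − 0.5(41.3 − 0.5y_C), which gives 0.75y_C = 12.15 ⇒ y_C = 16.2.
Then y_E = 41.3 − 0.5·16.2 = 33.2.
Price P = 112.6 − 49.4 = 63.2.
C's profit: (63.2 − 47)·16.2 = 262.44.

262.44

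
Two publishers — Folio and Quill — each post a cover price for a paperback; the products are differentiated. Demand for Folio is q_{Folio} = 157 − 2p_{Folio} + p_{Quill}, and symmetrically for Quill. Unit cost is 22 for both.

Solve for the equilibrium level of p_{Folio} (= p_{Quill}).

Folio's profit: π = (p_{Folio} − 22)(157 − 2p_{Folio} + p_{Quill}).
∂π/∂p_{Folio} = 201 − 4p_{Folio} + p_{Quill} = 0 ⇒ p_{Folio} = 50.25 + 0.25p_{Quill}.
Setting p_{Folio} = p_{Quill} in the reaction function: p_{Folio} = 50.25 + 0.25p_{Folio}, so p_{Folio} = 50.25 / 0.75 = 67.

67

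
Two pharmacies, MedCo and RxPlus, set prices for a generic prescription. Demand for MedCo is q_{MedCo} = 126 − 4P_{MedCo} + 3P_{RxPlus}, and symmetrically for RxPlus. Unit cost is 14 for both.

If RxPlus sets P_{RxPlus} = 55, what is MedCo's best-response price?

43.375

MedCo's profit: π = (P_{MedCo} − 14)(126 − 4P_{MedCo} + 3P_{RxPlus}).
∂π/∂P_{MedCo} = 182 − 8P_{MedCo} + 3P_{RxPlus} = 0 ⇒ P_{MedCo} = 22.75 + 0.375P_{RxPlus}.
At P_{RxPlus} = 55: P_{MedCo} = 22.75 + 0.375·55 = 43.375.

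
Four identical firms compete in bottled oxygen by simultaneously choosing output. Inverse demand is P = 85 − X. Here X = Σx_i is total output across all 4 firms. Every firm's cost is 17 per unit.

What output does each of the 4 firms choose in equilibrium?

13.6

A representative firm's profit is π_i = x_i(85 − X) − 17x_i, with X = x_i + Σ_{j≠i} x_j.
First-order condition: 68 − 2x_i − Σ_{j≠i} x_j = 0.
With identical firms, set every x_j = x: then 68 − 2x − 3x = 0, i.e. x = 68/5 = 13.6.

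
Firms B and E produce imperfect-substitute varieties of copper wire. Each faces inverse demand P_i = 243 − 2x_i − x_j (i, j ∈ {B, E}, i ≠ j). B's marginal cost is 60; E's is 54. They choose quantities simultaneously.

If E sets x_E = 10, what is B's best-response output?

43.25

Firm B's profit: π = x_B(243 − 2x_B − x_E) − 60x_B.
∂π/∂x_B = 183 − 4x_B − x_E = 0 ⇒ x_B = 45.75 − 0.25x_E.
At x_E = 10: x_B = 45.75 − 0.25·10 = 43.25.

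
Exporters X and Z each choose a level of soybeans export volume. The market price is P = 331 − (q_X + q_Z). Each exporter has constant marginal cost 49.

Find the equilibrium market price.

143

Exporter X's profit: π = q_X(331 − (q_X + q_Z)) − 49q_X.
∂π/∂q_X = 282 − 2q_X − q_Z = 0, so q_X = 141 − 0.5q_Z.
By symmetry q_Z = q_X; substituting into the reaction function, 1.5q_X = 141 and q_X = 94.
Equilibrium price: P = 331 − 188 = 143.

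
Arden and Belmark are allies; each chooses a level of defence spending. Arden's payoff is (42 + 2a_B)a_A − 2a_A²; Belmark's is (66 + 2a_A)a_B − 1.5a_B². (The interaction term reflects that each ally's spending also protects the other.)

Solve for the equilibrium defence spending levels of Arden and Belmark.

32.25, 43.5

Expanding Arden's payoff: 42a_A + 2a_Ba_A − 2a_A².
∂π/∂a_A = 42 + 2a_B − 4a_A = 0, so a_A = 10.5 + 0.5a_B.
Likewise for Belmark: a_B = 22 + (2/3)a_A.
Substituting the second reaction function into the first: a_A = 10.5 + 0.5(22 + (2/3)a_A), which gives (2/3)a_A = 21.5 ⇒ a_A = 32.25.
Then a_B = 22 + (2/3)·32.25 = 43.5.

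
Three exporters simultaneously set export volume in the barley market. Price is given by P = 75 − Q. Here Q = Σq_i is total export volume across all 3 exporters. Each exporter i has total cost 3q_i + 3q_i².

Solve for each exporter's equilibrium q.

A representative exporter's profit is π_i = q_i(75 − Q) − 3q_i − 3q_i², with Q = q_i + Σ_{j≠i} q_j.
First-order condition: 72 − 8q_i − Σ_{j≠i} q_j = 0.
Imposing symmetry (q_j = q for all j) turns Σ_{j≠i} q_j into 2q, so 72 = 10q and q = 7.2.

7.2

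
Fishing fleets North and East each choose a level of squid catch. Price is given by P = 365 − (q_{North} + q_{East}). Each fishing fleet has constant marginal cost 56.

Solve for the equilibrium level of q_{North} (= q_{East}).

103

Fishing fleet North's profit: π = q_{North}(365 − (q_{North} + q_{East})) − 56q_{North}.
∂π/∂q_{North} = 309 − 2q_{North} − q_{East} = 0, so q_{North} = 154.5 − 0.5q_{East}.
Setting q_{North} = q_{East} in the reaction function: q_{North} = 154.5 − 0.5q_{North}, so q_{North} = 154.5 / 1.5 = 103.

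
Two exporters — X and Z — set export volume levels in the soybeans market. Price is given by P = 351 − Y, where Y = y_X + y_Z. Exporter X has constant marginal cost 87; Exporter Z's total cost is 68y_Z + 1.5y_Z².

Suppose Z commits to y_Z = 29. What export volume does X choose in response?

117.5

Exporter X's profit: π = y_X(351 − (y_X + y_Z)) − 87y_X.
∂π/∂y_X = 264 − 2y_X − y_Z = 0, so y_X = 132 − 0.5y_Z.
At y_Z = 29: y_X = 132 − 0.5·29 = 117.5.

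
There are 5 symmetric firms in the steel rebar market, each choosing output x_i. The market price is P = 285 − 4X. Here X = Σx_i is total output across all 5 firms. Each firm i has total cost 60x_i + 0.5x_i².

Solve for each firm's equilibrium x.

9

A representative firm's profit is π_i = x_i(285 − 4X) − 60x_i − 0.5x_i², with X = x_i + Σ_{j≠i} x_j.
First-order condition: 225 − 9x_i − 4Σ_{j≠i} x_j = 0.
In a symmetric equilibrium every firm chooses the same x, so Σ_{j≠i} x_j = 4x. The condition becomes 225 − 25x = 0, giving x = 225/25 = 9.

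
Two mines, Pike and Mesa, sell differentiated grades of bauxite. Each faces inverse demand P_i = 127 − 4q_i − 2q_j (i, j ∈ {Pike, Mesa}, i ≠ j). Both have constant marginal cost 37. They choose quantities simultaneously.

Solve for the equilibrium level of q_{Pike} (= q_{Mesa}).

Mine Pike's profit: π = q_{Pike}(127 − 4q_{Pike} − 2q_{Mesa}) − 37q_{Pike}.
∂π/∂q_{Pike} = 90 − 8q_{Pike} − 2q_{Mesa} = 0 ⇒ q_{Pike} = 11.25 − 0.25q_{Mesa}.
Setting q_{Pike} = q_{Mesa} in the reaction function: q_{Pike} = 11.25 − 0.25q_{Pike}, so q_{Pike} = 11.25 / 1.25 = 9.

9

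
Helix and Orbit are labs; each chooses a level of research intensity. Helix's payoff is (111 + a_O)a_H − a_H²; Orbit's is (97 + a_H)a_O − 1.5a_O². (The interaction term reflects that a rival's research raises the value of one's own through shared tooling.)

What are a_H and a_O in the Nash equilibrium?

86, 61

Expanding Helix's payoff: 111a_H + a_Oa_H − a_H².
∂π/∂a_H = 111 + a_O − 2a_H = 0, so a_H = 55.5 + 0.5a_O.
Likewise for Orbit: a_O = 97/3 + (1/3)a_H.
Plugging a_O into Helix's best response: a_H = 55.5 + 0.5(97/3 + (1/3)a_H) ⇒ (5/6)a_H = 215/3, so a_H = 86.
Then a_O = 97/3 + (1/3)·86 = 61.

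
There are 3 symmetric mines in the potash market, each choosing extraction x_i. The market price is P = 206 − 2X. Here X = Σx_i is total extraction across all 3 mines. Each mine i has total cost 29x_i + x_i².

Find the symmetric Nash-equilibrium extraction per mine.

17.7

A representative mine's profit is π_i = x_i(206 − 2X) − 29x_i − x_i², with X = x_i + Σ_{j≠i} x_j.
First-order condition: 177 − 6x_i − 2Σ_{j≠i} x_j = 0.
With identical mines, set every x_j = x: then 177 − 6x − 4x = 0, i.e. x = 177/10 = 17.7.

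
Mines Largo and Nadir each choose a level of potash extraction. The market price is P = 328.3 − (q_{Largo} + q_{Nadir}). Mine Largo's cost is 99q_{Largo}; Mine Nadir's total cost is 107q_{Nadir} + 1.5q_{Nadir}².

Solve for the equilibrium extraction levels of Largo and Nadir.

102.8, 23.7

Mine Largo's profit: π = q_{Largo}(328.3 − (q_{Largo} + q_{Nadir})) − 99q_{Largo}.
∂π/∂q_{Largo} = 229.3 − 2q_{Largo} − q_{Nadir} = 0, so q_{Largo} = 114.65 − 0.5q_{Nadir}.
For Nadir: ∂π/∂q_{Nadir} = 221.3 − 5q_{Nadir} − q_{Largo} = 0 ⇒ q_{Nadir} = 44.26 − 0.2q_{Largo}.
Solving the two reaction functions simultaneously: (1 − (−0.5)(−0.2))q_{Largo} = 114.65 − 0.5·44.26, so 0.9q_{Largo} = 92.52 and q_{Largo} = 102.8.
Then q_{Nadir} = 44.26 − 0.2·102.8 = 23.7.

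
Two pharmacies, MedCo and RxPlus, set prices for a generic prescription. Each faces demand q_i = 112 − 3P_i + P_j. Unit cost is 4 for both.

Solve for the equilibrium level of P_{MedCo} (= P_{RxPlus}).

MedCo's profit: π = (P_{MedCo} − 4)(112 − 3P_{MedCo} + P_{RxPlus}).
∂π/∂P_{MedCo} = 124 − 6P_{MedCo} + P_{RxPlus} = 0 ⇒ P_{MedCo} = 62/3 + (1/6)P_{RxPlus}.
The game is symmetric, so in equilibrium P_{RxPlus} = P_{MedCo}: the reaction function gives (5/6)P_{MedCo} = 62/3, hence P_{MedCo} = 24.8.

24.8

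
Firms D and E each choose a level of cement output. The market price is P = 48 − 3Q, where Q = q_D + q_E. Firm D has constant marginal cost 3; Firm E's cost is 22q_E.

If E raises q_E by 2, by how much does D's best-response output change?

-1

Firm D's profit: π = q_D(48 − 3(q_D + q_E)) − 3q_D.
∂π/∂q_D = 45 − 6q_D − 3q_E = 0, so q_D = 7.5 − 0.5q_E.
The reaction-function slope is −0.5, so a 2-unit rise in q_E moves q_D by −0.5 × 2 = −1. D's best response falls — the actions are strategic substitutes.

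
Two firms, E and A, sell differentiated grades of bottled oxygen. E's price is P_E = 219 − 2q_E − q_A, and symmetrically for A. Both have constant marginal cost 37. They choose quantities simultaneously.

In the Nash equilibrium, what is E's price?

109.8

Firm E's profit: π = q_E(219 − 2q_E − q_A) − 37q_E.
∂π/∂q_E = 182 − 4q_E − q_A = 0 ⇒ q_E = 45.5 − 0.25q_A.
By symmetry q_A = q_E; substituting into the reaction function, 1.25q_E = 45.5 and q_E = 36.4.
P_E = 219 − 2·36.4 − 36.4 = 109.8.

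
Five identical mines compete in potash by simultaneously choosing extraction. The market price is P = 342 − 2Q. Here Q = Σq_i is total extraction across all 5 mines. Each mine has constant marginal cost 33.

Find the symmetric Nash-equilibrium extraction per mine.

25.75

A representative mine's profit is π_i = q_i(342 − 2Q) − 33q_i, with Q = q_i + Σ_{j≠i} q_j.
First-order condition: 309 − 4q_i − 2Σ_{j≠i} q_j = 0.
Imposing symmetry (q_j = q for all j) turns Σ_{j≠i} q_j into 4q, so 309 = 12q and q = 25.75.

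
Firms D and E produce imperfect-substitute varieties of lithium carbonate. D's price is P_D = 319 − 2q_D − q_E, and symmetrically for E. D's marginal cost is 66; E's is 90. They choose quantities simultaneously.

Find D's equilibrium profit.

Firm D's profit: π = q_D(319 − 2q_D − q_E) − 66q_D.
∂π/∂q_D = 253 − 4q_D − q_E = 0 ⇒ q_D = 63.25 − 0.25q_E.
Similarly q_E = 57.25 − 0.25q_D.
Plugging q_E into D's best response: q_D = 63.25 − 0.25(57.25 − 0.25q_D) ⇒ 0.9375q_D = 48.9375, so q_D = 52.2.
Then q_E = 57.25 − 0.25·52.2 = 44.2.
P_D = 319 − 2·52.2 − 44.2 = 170.4.
Profit = (170.4 − 66)·52.2 = 5449.68.

5449.68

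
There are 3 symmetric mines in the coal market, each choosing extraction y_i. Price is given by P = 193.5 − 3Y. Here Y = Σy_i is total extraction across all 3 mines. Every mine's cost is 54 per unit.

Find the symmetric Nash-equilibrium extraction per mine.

11.625

A representative mine's profit is π_i = y_i(193.5 − 3Y) − 54y_i, with Y = y_i + Σ_{j≠i} y_j.
First-order condition: 139.5 − 6y_i − 3Σ_{j≠i} y_j = 0.
With identical mines, set every y_j = y: then 139.5 − 6y − 6y = 0, i.e. y = 139.5/12 = 11.625.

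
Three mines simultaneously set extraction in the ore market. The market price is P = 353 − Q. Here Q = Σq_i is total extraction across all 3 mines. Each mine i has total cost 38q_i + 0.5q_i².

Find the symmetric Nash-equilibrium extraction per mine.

63

A representative mine's profit is π_i = q_i(353 − Q) − 38q_i − 0.5q_i², with Q = q_i + Σ_{j≠i} q_j.
First-order condition: 315 − 3q_i − Σ_{j≠i} q_j = 0.
Imposing symmetry (q_j = q for all j) turns Σ_{j≠i} q_j into 2q, so 315 = 5q and q = 63.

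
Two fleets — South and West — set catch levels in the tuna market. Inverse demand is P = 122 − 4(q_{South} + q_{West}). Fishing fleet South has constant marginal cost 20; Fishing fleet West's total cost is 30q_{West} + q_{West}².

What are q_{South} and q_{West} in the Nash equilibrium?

10.1875, 5.125

Fishing fleet South's profit: π = q_{South}(122 − 4(q_{South} + q_{West})) − 20q_{South}.
∂π/∂q_{South} = 102 − 8q_{South} − 4q_{West} = 0, so q_{South} = 12.75 − 0.5q_{West}.
For West: ∂π/∂q_{West} = 92 − 10q_{West} − 4q_{South} = 0 ⇒ q_{West} = 9.2 − 0.4q_{South}.
Solving the two reaction functions simultaneously: (1 − (−0.5)(−0.4))q_{South} = 12.75 − 0.5·9.2, so 0.8q_{South} = 8.15 and q_{South} = 10.1875.
Then q_{West} = 9.2 − 0.4·10.1875 = 5.125.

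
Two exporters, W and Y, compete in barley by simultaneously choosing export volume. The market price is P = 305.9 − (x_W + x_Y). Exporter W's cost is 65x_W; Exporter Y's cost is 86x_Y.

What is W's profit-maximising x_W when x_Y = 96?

Exporter W's profit: π = x_W(305.9 − (x_W + x_Y)) − 65x_W.
∂π/∂x_W = 240.9 − 2x_W − x_Y = 0, so x_W = 120.45 − 0.5x_Y.
At x_Y = 96: x_W = 120.45 − 0.5·96 = 72.45.

72.45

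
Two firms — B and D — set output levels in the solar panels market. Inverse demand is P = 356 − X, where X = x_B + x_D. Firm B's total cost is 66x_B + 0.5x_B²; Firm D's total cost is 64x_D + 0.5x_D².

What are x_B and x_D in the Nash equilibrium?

72.25, 73.25

Firm B's profit: π = x_B(356 − (x_B + x_D)) − 66x_B − 0.5x_B².
∂π/∂x_B = 290 − 3x_B − x_D = 0, so x_B = 290/3 − (1/3)x_D.
By the same steps for D: x_D = 292/3 − (1/3)x_B.
Substituting the second reaction function into the first: x_B = 290/3 − (1/3)(292/3 − (1/3)x_B), which gives (8/9)x_B = 578/9 ⇒ x_B = 72.25.
Then x_D = 292/3 − (1/3)·72.25 = 73.25.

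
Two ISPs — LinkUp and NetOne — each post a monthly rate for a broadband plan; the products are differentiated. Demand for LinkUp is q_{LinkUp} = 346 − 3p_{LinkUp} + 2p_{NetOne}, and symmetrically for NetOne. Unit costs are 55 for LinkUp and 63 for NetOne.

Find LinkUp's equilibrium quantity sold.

222.75

LinkUp's profit: π = (p_{LinkUp} − 55)(346 − 3p_{LinkUp} + 2p_{NetOne}).
∂π/∂p_{LinkUp} = 511 − 6p_{LinkUp} + 2p_{NetOne} = 0 ⇒ p_{LinkUp} = 511/6 + (1/3)p_{NetOne}.
Similarly p_{NetOne} = 535/6 + (1/3)p_{LinkUp}.
Plugging p_{NetOne} into LinkUp's best response: p_{LinkUp} = 511/6 + (1/3)(535/6 + (1/3)p_{LinkUp}) ⇒ (8/9)p_{LinkUp} = 1034/9, so p_{LinkUp} = 129.25.
Then p_{NetOne} = 535/6 + (1/3)·129.25 = 132.25.
q_{LinkUp} = 346 − 3·129.25 + 2·132.25 = 222.75.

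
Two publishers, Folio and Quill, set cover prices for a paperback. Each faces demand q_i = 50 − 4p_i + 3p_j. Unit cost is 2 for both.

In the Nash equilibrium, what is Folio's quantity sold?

38.4

Folio's profit: π = (p_{Folio} − 2)(50 − 4p_{Folio} + 3p_{Quill}).
∂π/∂p_{Folio} = 58 − 8p_{Folio} + 3p_{Quill} = 0 ⇒ p_{Folio} = 7.25 + 0.375p_{Quill}.
The game is symmetric, so in equilibrium p_{Quill} = p_{Folio}: the reaction function gives 0.625p_{Folio} = 7.25, hence p_{Folio} = 11.6.
q_{Folio} = 50 − 4·11.6 + 3·11.6 = 38.4.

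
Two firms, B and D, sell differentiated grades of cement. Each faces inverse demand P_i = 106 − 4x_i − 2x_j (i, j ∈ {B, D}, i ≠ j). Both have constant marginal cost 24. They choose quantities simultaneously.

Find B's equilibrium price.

56.8

Firm B's profit: π = x_B(106 − 4x_B − 2x_D) − 24x_B.
∂π/∂x_B = 82 − 8x_B − 2x_D = 0 ⇒ x_B = 10.25 − 0.25x_D.
By symmetry x_D = x_B; substituting into the reaction function, 1.25x_B = 10.25 and x_B = 8.2.
P_B = 106 − 4·8.2 − 2·8.2 = 56.8.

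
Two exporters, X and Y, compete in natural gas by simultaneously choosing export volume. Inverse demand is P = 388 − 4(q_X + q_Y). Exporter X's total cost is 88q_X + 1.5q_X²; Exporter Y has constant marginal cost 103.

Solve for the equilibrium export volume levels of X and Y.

17.5, 26.875

Exporter X's profit: π = q_X(388 − 4(q_X + q_Y)) − 88q_X − 1.5q_X².
∂π/∂q_X = 300 − 11q_X − 4q_Y = 0, so q_X = 300/11 − (4/11)q_Y.
For Y: ∂π/∂q_Y = 285 − 8q_Y − 4q_X = 0 ⇒ q_Y = 35.625 − 0.5q_X.
Plugging q_Y into X's best response: q_X = 300/11 − (4/11)(35.625 − 0.5q_X) ⇒ (9/11)q_X = 315/22, so q_X = 17.5.
Then q_Y = 35.625 − 0.5·17.5 = 26.875.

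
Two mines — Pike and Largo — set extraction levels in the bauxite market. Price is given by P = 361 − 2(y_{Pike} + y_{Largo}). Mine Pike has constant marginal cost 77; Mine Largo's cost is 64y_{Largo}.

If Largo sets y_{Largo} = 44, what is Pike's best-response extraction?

49

Mine Pike's profit: π = y_{Pike}(361 − 2(y_{Pike} + y_{Largo})) − 77y_{Pike}.
∂π/∂y_{Pike} = 284 − 4y_{Pike} − 2y_{Largo} = 0, so y_{Pike} = 71 − 0.5y_{Largo}.
At y_{Largo} = 44: y_{Pike} = 71 − 0.5·44 = 49.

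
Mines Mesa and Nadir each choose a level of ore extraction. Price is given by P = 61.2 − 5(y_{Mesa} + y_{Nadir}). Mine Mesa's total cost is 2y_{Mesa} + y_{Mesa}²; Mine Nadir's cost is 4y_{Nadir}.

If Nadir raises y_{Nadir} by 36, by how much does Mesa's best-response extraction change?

Mine Mesa's profit: π = y_{Mesa}(61.2 − 5(y_{Mesa} + y_{Nadir})) − 2y_{Mesa} − y_{Mesa}².
∂π/∂y_{Mesa} = 59.2 − 12y_{Mesa} − 5y_{Nadir} = 0, so y_{Mesa} = 74/15 − (5/12)y_{Nadir}.
The reaction-function slope is −5/12, so a 36-unit rise in y_{Nadir} moves y_{Mesa} by −5/12 × 36 = −15. Mesa's best response falls — the actions are strategic substitutes.

-15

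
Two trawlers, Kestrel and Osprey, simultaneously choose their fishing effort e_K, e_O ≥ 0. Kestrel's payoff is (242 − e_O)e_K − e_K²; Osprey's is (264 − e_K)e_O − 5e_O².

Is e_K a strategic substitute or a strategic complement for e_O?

strategic substitutes

Expanding Kestrel's payoff: 242e_K − e_Oe_K − e_K².
∂π/∂e_K = 242 − e_O − 2e_K = 0, so e_K = 121 − 0.5e_O.
The best-response slope de_K/de_O = −0.5 < 0: the reaction function is downward-sloping, so the choices are strategic substitutes.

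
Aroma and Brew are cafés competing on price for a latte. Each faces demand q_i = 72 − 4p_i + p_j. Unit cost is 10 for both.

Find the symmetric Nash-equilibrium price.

Aroma's profit: π = (p_{Aroma} − 10)(72 − 4p_{Aroma} + p_{Brew}).
∂π/∂p_{Aroma} = 112 − 8p_{Aroma} + p_{Brew} = 0 ⇒ p_{Aroma} = 14 + 0.125p_{Brew}.
The game is symmetric, so in equilibrium p_{Brew} = p_{Aroma}: the reaction function gives 0.875p_{Aroma} = 14, hence p_{Aroma} = 16.

16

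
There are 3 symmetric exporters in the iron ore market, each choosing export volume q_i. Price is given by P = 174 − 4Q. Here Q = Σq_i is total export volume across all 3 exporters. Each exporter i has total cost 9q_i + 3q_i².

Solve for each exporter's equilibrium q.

7.5

A representative exporter's profit is π_i = q_i(174 − 4Q) − 9q_i − 3q_i², with Q = q_i + Σ_{j≠i} q_j.
First-order condition: 165 − 14q_i − 4Σ_{j≠i} q_j = 0.
Imposing symmetry (q_j = q for all j) turns Σ_{j≠i} q_j into 2q, so 165 = 22q and q = 7.5.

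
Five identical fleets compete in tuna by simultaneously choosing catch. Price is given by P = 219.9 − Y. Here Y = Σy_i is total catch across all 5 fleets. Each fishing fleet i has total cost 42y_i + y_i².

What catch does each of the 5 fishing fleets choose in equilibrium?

22.2375

A representative fishing fleet's profit is π_i = y_i(219.9 − Y) − 42y_i − y_i², with Y = y_i + Σ_{j≠i} y_j.
First-order condition: 177.9 − 4y_i − Σ_{j≠i} y_j = 0.
In a symmetric equilibrium every fishing fleet chooses the same y, so Σ_{j≠i} y_j = 4y. The condition becomes 177.9 − 8y = 0, giving y = 177.9/8 = 22.2375.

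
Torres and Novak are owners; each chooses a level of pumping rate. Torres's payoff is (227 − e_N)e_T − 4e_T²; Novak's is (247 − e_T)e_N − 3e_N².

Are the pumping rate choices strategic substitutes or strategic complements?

Expanding Torres's payoff: 227e_T − e_Ne_T − 4e_T².
∂π/∂e_T = 227 − e_N − 8e_T = 0, so e_T = 28.375 − 0.125e_N.
The best-response slope de_T/de_N = −0.125 < 0: the reaction function is downward-sloping, so the choices are strategic substitutes.

strategic substitutes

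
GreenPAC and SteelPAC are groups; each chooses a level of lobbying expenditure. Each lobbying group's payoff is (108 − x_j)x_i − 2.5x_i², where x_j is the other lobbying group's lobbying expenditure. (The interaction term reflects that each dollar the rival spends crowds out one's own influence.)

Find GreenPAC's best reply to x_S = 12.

19.2

GreenPAC's payoff is (108 − x_S)x_G − 2.5x_G².
∂π/∂x_G = 108 − x_S − 5x_G = 0, so x_G = 21.6 − 0.2x_S.
At x_S = 12: x_G = 21.6 − 0.2·12 = 19.2.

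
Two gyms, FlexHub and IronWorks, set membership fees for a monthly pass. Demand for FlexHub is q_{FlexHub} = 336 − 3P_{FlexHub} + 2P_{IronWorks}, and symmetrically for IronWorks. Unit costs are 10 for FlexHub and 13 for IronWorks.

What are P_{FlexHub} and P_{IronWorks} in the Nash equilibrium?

92.0625, 93.1875

FlexHub's profit: π = (P_{FlexHub} − 10)(336 − 3P_{FlexHub} + 2P_{IronWorks}).
∂π/∂P_{FlexHub} = 366 − 6P_{FlexHub} + 2P_{IronWorks} = 0 ⇒ P_{FlexHub} = 61 + (1/3)P_{IronWorks}.
Similarly P_{IronWorks} = 62.5 + (1/3)P_{FlexHub}.
Plugging P_{IronWorks} into FlexHub's best response: P_{FlexHub} = 61 + (1/3)(62.5 + (1/3)P_{FlexHub}) ⇒ (8/9)P_{FlexHub} = 491/6, so P_{FlexHub} = 92.0625.
Then P_{IronWorks} = 62.5 + (1/3)·92.0625 = 93.1875.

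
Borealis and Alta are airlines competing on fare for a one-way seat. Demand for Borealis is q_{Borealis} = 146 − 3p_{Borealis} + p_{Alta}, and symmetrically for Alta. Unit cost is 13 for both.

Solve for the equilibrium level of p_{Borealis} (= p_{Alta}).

Borealis's profit: π = (p_{Borealis} − 13)(146 − 3p_{Borealis} + p_{Alta}).
∂π/∂p_{Borealis} = 185 − 6p_{Borealis} + p_{Alta} = 0 ⇒ p_{Borealis} = 185/6 + (1/6)p_{Alta}.
Setting p_{Borealis} = p_{Alta} in the reaction function: p_{Borealis} = 185/6 + (1/6)p_{Borealis}, so p_{Borealis} = (185/6) / (5/6) = 37.

37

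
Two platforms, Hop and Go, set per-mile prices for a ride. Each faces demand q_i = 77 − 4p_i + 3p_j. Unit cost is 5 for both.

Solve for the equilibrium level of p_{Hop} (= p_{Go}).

Hop's profit: π = (p_{Hop} − 5)(77 − 4p_{Hop} + 3p_{Go}).
∂π/∂p_{Hop} = 97 − 8p_{Hop} + 3p_{Go} = 0 ⇒ p_{Hop} = 12.125 + 0.375p_{Go}.
The game is symmetric, so in equilibrium p_{Go} = p_{Hop}: the reaction function gives 0.625p_{Hop} = 12.125, hence p_{Hop} = 19.4.

19.4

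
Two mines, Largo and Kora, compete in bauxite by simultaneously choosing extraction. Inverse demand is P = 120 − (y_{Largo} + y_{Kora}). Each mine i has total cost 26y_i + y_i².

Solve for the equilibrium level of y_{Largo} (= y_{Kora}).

18.8

Mine Largo's profit: π = y_{Largo}(120 − (y_{Largo} + y_{Kora})) − 26y_{Largo} − y_{Largo}².
∂π/∂y_{Largo} = 94 − 4y_{Largo} − y_{Kora} = 0, so y_{Largo} = 23.5 − 0.25y_{Kora}.
By symmetry y_{Kora} = y_{Largo}; substituting into the reaction function, 1.25y_{Largo} = 23.5 and y_{Largo} = 18.8.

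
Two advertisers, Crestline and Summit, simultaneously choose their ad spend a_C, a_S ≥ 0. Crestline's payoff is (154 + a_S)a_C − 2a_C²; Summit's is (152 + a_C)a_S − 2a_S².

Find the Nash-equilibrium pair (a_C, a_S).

Expanding Crestline's payoff: 154a_C + a_Sa_C − 2a_C².
∂π/∂a_C = 154 + a_S − 4a_C = 0, so a_C = 38.5 + 0.25a_S.
Likewise for Summit: a_S = 38 + 0.25a_C.
Plugging a_S into Crestline's best response: a_C = 38.5 + 0.25(38 + 0.25a_C) ⇒ 0.9375a_C = 48, so a_C = 51.2.
Then a_S = 38 + 0.25·51.2 = 50.8.

51.2, 50.8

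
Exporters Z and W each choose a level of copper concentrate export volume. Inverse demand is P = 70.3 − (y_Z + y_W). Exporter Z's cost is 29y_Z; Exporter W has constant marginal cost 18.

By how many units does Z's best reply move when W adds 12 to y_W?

-6

Exporter Z's profit: π = y_Z(70.3 − (y_Z + y_W)) − 29y_Z.
∂π/∂y_Z = 41.3 − 2y_Z − y_W = 0, so y_Z = 20.65 − 0.5y_W.
The reaction-function slope is −0.5, so a 12-unit rise in y_W moves y_Z by −0.5 × 12 = −6. Z's best response falls — the actions are strategic substitutes.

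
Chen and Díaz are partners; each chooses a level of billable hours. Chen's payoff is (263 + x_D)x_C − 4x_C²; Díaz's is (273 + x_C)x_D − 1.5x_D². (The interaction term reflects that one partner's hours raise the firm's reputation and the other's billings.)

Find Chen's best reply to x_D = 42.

Expanding Chen's payoff: 263x_C + x_Dx_C − 4x_C².
∂π/∂x_C = 263 + x_D − 8x_C = 0, so x_C = 32.875 + 0.125x_D.
At x_D = 42: x_C = 32.875 + 0.125·42 = 38.125.

38.125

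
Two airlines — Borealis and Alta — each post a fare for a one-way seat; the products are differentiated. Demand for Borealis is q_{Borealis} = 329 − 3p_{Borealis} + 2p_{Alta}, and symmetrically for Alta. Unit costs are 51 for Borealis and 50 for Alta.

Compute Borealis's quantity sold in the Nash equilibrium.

Borealis's profit: π = (p_{Borealis} − 51)(329 − 3p_{Borealis} + 2p_{Alta}).
∂π/∂p_{Borealis} = 482 − 6p_{Borealis} + 2p_{Alta} = 0 ⇒ p_{Borealis} = 241/3 + (1/3)p_{Alta}.
Similarly p_{Alta} = 479/6 + (1/3)p_{Borealis}.
Plugging p_{Alta} into Borealis's best response: p_{Borealis} = 241/3 + (1/3)(479/6 + (1/3)p_{Borealis}) ⇒ (8/9)p_{Borealis} = 1925/18, so p_{Borealis} = 120.3125.
Then p_{Alta} = 479/6 + (1/3)·120.3125 = 119.9375.
q_{Borealis} = 329 − 3·120.3125 + 2·119.9375 = 207.9375.

207.9375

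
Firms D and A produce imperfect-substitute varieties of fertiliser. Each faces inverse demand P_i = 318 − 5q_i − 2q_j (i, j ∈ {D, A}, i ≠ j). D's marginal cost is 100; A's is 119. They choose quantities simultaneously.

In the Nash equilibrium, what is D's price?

192.8125

Firm D's profit: π = q_D(318 − 5q_D − 2q_A) − 100q_D.
∂π/∂q_D = 218 − 10q_D − 2q_A = 0 ⇒ q_D = 21.8 − 0.2q_A.
Similarly q_A = 19.9 − 0.2q_D.
Substituting the second reaction function into the first: q_D = 21.8 − 0.2(19.9 − 0.2q_D), which gives 0.96q_D = 17.82 ⇒ q_D = 18.5625.
Then q_A = 19.9 − 0.2·18.5625 = 16.1875.
P_D = 318 − 5·18.5625 − 2·16.1875 = 192.8125.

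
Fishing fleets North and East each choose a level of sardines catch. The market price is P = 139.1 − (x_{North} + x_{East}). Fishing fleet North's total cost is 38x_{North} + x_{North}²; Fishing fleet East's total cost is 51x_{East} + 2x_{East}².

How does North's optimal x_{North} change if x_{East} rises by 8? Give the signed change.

-2

Fishing fleet North's profit: π = x_{North}(139.1 − (x_{North} + x_{East})) − 38x_{North} − x_{North}².
∂π/∂x_{North} = 101.1 − 4x_{North} − x_{East} = 0, so x_{North} = 25.275 − 0.25x_{East}.
The reaction-function slope is −0.25, so an 8-unit rise in x_{East} moves x_{North} by −0.25 × 8 = −2. North's best response falls — the actions are strategic substitutes.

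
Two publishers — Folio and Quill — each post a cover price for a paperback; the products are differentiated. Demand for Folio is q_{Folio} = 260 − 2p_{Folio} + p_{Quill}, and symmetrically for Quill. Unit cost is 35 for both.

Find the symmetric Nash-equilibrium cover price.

Folio's profit: π = (p_{Folio} − 35)(260 − 2p_{Folio} + p_{Quill}).
∂π/∂p_{Folio} = 330 − 4p_{Folio} + p_{Quill} = 0 ⇒ p_{Folio} = 82.5 + 0.25p_{Quill}.
Setting p_{Folio} = p_{Quill} in the reaction function: p_{Folio} = 82.5 + 0.25p_{Folio}, so p_{Folio} = 82.5 / 0.75 = 110.

110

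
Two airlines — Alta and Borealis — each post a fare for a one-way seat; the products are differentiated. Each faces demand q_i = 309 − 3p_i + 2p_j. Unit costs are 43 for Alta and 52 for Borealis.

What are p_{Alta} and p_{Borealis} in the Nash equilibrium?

111.1875, 114.5625

Alta's profit: π = (p_{Alta} − 43)(309 − 3p_{Alta} + 2p_{Borealis}).
∂π/∂p_{Alta} = 438 − 6p_{Alta} + 2p_{Borealis} = 0 ⇒ p_{Alta} = 73 + (1/3)p_{Borealis}.
Similarly p_{Borealis} = 77.5 + (1/3)p_{Alta}.
Substituting the second reaction function into the first: p_{Alta} = 73 + (1/3)(77.5 + (1/3)p_{Alta}), which gives (8/9)p_{Alta} = 593/6 ⇒ p_{Alta} = 111.1875.
Then p_{Borealis} = 77.5 + (1/3)·111.1875 = 114.5625.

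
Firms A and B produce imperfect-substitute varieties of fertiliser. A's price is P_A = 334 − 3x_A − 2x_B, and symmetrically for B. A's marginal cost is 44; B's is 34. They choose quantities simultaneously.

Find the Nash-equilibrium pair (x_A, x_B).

35.625, 38.125

Firm A's profit: π = x_A(334 − 3x_A − 2x_B) − 44x_A.
∂π/∂x_A = 290 − 6x_A − 2x_B = 0 ⇒ x_A = 145/3 − (1/3)x_B.
Similarly x_B = 50 − (1/3)x_A.
Solving the two reaction functions simultaneously: (1 − (−1/3)(−1/3))x_A = 145/3 − (1/3)·50, so (8/9)x_A = 95/3 and x_A = 35.625.
Then x_B = 50 − (1/3)·35.625 = 38.125.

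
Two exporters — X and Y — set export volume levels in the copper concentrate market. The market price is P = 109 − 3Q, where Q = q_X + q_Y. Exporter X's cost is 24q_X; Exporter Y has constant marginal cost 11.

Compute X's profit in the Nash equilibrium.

192

Exporter X's profit: π = q_X(109 − 3(q_X + q_Y)) − 24q_X.
∂π/∂q_X = 85 − 6q_X − 3q_Y = 0, so q_X = 85/6 − 0.5q_Y.
By the same steps for Y: q_Y = 49/3 − 0.5q_X.
Solving the two reaction functions simultaneously: (1 − (−0.5)(−0.5))q_X = 85/6 − 0.5·(49/3), so 0.75q_X = 6 and q_X = 8.
Then q_Y = 49/3 − 0.5·8 = 37/3.
Price P = 109 − 3·(61/3) = 48.
X's profit: (48 − 24)·8 = 192.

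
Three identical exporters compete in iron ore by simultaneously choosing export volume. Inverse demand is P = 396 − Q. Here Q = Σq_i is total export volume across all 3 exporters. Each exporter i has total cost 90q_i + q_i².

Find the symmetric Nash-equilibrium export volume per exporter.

A representative exporter's profit is π_i = q_i(396 − Q) − 90q_i − q_i², with Q = q_i + Σ_{j≠i} q_j.
First-order condition: 306 − 4q_i − Σ_{j≠i} q_j = 0.
In a symmetric equilibrium every exporter chooses the same q, so Σ_{j≠i} q_j = 2q. The condition becomes 306 − 6q = 0, giving q = 306/6 = 51.

51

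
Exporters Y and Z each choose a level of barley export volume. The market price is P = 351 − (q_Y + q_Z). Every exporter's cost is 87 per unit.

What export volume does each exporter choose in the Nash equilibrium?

Exporter Y's profit: π = q_Y(351 − (q_Y + q_Z)) − 87q_Y.
∂π/∂q_Y = 264 − 2q_Y − q_Z = 0, so q_Y = 132 − 0.5q_Z.
Setting q_Y = q_Z in the reaction function: q_Y = 132 − 0.5q_Y, so q_Y = 132 / 1.5 = 88.

88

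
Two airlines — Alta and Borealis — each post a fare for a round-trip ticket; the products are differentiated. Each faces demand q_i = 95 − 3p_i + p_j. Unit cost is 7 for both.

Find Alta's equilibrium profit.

787.32

Alta's profit: π = (p_{Alta} − 7)(95 − 3p_{Alta} + p_{Borealis}).
∂π/∂p_{Alta} = 116 − 6p_{Alta} + p_{Borealis} = 0 ⇒ p_{Alta} = 58/3 + (1/6)p_{Borealis}.
Setting p_{Alta} = p_{Borealis} in the reaction function: p_{Alta} = 58/3 + (1/6)p_{Alta}, so p_{Alta} = (58/3) / (5/6) = 23.2.
q_{Alta} = 95 − 3·23.2 + 23.2 = 48.6.
Profit = (23.2 − 7)·48.6 = 787.32.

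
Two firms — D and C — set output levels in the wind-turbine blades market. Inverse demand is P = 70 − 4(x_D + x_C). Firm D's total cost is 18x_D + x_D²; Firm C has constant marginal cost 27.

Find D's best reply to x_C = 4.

3.6

Firm D's profit: π = x_D(70 − 4(x_D + x_C)) − 18x_D − x_D².
∂π/∂x_D = 52 − 10x_D − 4x_C = 0, so x_D = 5.2 − 0.4x_C.
At x_C = 4: x_D = 5.2 − 0.4·4 = 3.6.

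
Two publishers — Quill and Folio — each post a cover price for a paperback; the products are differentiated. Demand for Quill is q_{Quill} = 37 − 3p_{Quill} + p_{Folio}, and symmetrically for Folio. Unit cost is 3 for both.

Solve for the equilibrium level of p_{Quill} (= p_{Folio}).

Quill's profit: π = (p_{Quill} − 3)(37 − 3p_{Quill} + p_{Folio}).
∂π/∂p_{Quill} = 46 − 6p_{Quill} + p_{Folio} = 0 ⇒ p_{Quill} = 23/3 + (1/6)p_{Folio}.
By symmetry p_{Folio} = p_{Quill}; substituting into the reaction function, (5/6)p_{Quill} = 23/3 and p_{Quill} = 9.2.

9.2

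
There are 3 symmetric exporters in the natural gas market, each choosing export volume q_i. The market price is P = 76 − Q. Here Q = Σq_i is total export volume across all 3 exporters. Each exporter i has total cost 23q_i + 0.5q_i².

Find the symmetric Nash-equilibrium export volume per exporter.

A representative exporter's profit is π_i = q_i(76 − Q) − 23q_i − 0.5q_i², with Q = q_i + Σ_{j≠i} q_j.
First-order condition: 53 − 3q_i − Σ_{j≠i} q_j = 0.
In a symmetric equilibrium every exporter chooses the same q, so Σ_{j≠i} q_j = 2q. The condition becomes 53 − 5q = 0, giving q = 53/5 = 10.6.

10.6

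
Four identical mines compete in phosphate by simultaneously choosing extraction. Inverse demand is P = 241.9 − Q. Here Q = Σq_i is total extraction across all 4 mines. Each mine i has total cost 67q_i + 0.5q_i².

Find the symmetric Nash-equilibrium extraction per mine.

A representative mine's profit is π_i = q_i(241.9 − Q) − 67q_i − 0.5q_i², with Q = q_i + Σ_{j≠i} q_j.
First-order condition: 174.9 − 3q_i − Σ_{j≠i} q_j = 0.
Imposing symmetry (q_j = q for all j) turns Σ_{j≠i} q_j into 3q, so 174.9 = 6q and q = 29.15.

29.15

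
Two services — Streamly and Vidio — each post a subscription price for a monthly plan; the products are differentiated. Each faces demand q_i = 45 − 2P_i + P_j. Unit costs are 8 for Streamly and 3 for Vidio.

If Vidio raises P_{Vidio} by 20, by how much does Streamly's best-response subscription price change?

Streamly's profit: π = (P_{Streamly} − 8)(45 − 2P_{Streamly} + P_{Vidio}).
∂π/∂P_{Streamly} = 61 − 4P_{Streamly} + P_{Vidio} = 0 ⇒ P_{Streamly} = 15.25 + 0.25P_{Vidio}.
The reaction-function slope is 0.25, so a 20-unit rise in P_{Vidio} moves P_{Streamly} by 0.25 × 20 = 5. Streamly's best response rises — the actions are strategic complements.

5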